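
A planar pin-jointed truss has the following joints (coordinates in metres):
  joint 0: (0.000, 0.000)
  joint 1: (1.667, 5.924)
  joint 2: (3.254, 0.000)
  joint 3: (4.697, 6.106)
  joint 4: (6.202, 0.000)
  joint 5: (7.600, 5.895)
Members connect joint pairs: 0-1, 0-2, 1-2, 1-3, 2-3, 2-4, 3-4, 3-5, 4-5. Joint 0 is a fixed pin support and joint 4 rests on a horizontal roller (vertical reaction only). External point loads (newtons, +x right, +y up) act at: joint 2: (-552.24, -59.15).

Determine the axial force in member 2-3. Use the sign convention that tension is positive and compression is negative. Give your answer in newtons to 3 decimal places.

32.827

N=6 nodes, M=9 members, R=3 reactions → 2N=12, M+R=12
member 0 (0-1): L=6.1541, (cx,cy)=(0.2709,0.9626)
member 1 (0-2): L=3.2540, (cx,cy)=(1.0000,0.0000)
member 2 (1-2): L=6.1329, (cx,cy)=(0.2588,-0.9659)
member 3 (1-3): L=3.0355, (cx,cy)=(0.9982,0.0600)
member 4 (2-3): L=6.2742, (cx,cy)=(0.2300,0.9732)
member 5 (2-4): L=2.9480, (cx,cy)=(1.0000,0.0000)
member 6 (3-4): L=6.2887, (cx,cy)=(0.2393,-0.9709)
member 7 (3-5): L=2.9107, (cx,cy)=(0.9974,-0.0725)
member 8 (4-5): L=6.0585, (cx,cy)=(0.2308,0.9730)
solve A·x = −loads:
  F[0-1] = -29.2078 N (compression)
  F[0-2] = -544.3283 N (compression)
  F[1-2] = +28.1621 N (tension)
  F[1-3] = -15.2266 N (compression)
  F[2-3] = +32.8271 N (tension)
  F[2-4] = +7.6493 N (tension)
  F[3-4] = -31.9630 N (compression)
  F[3-5] = +0.0000 N (tension)
  F[4-5] = -0.0000 N (compression)
  Rx@0 = +552.2400 N
  Ry@0 = +28.1158 N
  Ry@4 = +31.0342 N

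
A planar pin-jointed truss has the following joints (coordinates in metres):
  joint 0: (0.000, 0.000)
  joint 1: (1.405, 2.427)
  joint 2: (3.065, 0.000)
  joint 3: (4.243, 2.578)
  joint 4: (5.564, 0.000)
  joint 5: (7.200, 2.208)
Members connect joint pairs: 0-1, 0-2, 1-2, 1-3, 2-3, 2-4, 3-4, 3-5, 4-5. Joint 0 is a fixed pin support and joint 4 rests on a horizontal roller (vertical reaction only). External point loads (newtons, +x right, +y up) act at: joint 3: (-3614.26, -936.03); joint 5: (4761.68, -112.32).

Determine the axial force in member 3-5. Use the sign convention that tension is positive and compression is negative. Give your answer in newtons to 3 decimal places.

4468.409

N=6 nodes, M=9 members, R=3 reactions → 2N=12, M+R=12
member 0 (0-1): L=2.8043, (cx,cy)=(0.5010,0.8654)
member 1 (0-2): L=3.0650, (cx,cy)=(1.0000,0.0000)
member 2 (1-2): L=2.9404, (cx,cy)=(0.5645,-0.8254)
member 3 (1-3): L=2.8420, (cx,cy)=(0.9986,0.0531)
member 4 (2-3): L=2.8344, (cx,cy)=(0.4156,0.9095)
member 5 (2-4): L=2.4990, (cx,cy)=(1.0000,0.0000)
member 6 (3-4): L=2.8967, (cx,cy)=(0.4560,-0.8900)
member 7 (3-5): L=2.9801, (cx,cy)=(0.9923,-0.1242)
member 8 (4-5): L=2.7480, (cx,cy)=(0.5953,0.8035)
solve A·x = −loads:
  F[0-1] = +29.7980 N (tension)
  F[0-2] = +1132.4910 N (tension)
  F[1-2] = -29.2180 N (compression)
  F[1-3] = +31.4685 N (tension)
  F[2-3] = +26.5150 N (tension)
  F[2-4] = +1104.9761 N (tension)
  F[3-4] = -1704.1237 N (compression)
  F[3-5] = +4468.4091 N (tension)
  F[4-5] = +550.6941 N (tension)
  Rx@0 = -1147.4200 N
  Ry@0 = -25.7885 N
  Ry@4 = +1074.1385 N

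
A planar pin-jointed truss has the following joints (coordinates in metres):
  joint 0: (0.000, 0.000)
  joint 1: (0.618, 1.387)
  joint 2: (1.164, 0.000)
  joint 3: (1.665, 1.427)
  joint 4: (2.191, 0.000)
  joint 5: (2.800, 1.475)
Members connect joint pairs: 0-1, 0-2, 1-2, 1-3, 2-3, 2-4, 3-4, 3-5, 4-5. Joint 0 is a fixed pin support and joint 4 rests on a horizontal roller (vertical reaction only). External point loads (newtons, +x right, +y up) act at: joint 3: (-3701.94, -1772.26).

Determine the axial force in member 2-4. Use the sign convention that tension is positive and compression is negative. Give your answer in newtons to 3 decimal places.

N=6 nodes, M=9 members, R=3 reactions → 2N=12, M+R=12
member 0 (0-1): L=1.5185, (cx,cy)=(0.4070,0.9134)
member 1 (0-2): L=1.1640, (cx,cy)=(1.0000,0.0000)
member 2 (1-2): L=1.4906, (cx,cy)=(0.3663,-0.9305)
member 3 (1-3): L=1.0478, (cx,cy)=(0.9993,0.0382)
member 4 (2-3): L=1.5124, (cx,cy)=(0.3313,0.9435)
member 5 (2-4): L=1.0270, (cx,cy)=(1.0000,0.0000)
member 6 (3-4): L=1.5209, (cx,cy)=(0.3459,-0.9383)
member 7 (3-5): L=1.1360, (cx,cy)=(0.9991,0.0423)
member 8 (4-5): L=1.5958, (cx,cy)=(0.3816,0.9243)
solve A·x = −loads:
  F[0-1] = -3105.3778 N (compression)
  F[0-2] = -2438.0706 N (compression)
  F[1-2] = +2952.1278 N (tension)
  F[1-3] = -2346.9321 N (compression)
  F[2-3] = -2911.3289 N (compression)
  F[2-4] = -392.3025 N (compression)
  F[3-4] = +1134.2886 N (tension)
  F[3-5] = +0.0000 N (tension)
  F[4-5] = +0.0000 N (tension)
  Rx@0 = +3701.9400 N
  Ry@0 = +2836.5482 N
  Ry@4 = -1064.2882 N

-392.302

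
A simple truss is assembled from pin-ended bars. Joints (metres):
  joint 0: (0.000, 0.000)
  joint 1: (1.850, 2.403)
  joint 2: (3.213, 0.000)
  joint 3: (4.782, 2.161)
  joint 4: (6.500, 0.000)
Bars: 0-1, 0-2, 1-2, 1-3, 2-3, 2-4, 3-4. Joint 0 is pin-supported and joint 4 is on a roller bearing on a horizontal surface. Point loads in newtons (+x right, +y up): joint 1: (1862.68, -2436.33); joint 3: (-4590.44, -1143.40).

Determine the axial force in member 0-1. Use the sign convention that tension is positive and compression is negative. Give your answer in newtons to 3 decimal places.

-3637.968

N=5 nodes, M=7 members, R=3 reactions → 2N=10, M+R=10
member 0 (0-1): L=3.0326, (cx,cy)=(0.6100,0.7924)
member 1 (0-2): L=3.2130, (cx,cy)=(1.0000,0.0000)
member 2 (1-2): L=2.7626, (cx,cy)=(0.4934,-0.8698)
member 3 (1-3): L=2.9420, (cx,cy)=(0.9966,-0.0823)
member 4 (2-3): L=2.6705, (cx,cy)=(0.5875,0.8092)
member 5 (2-4): L=3.2870, (cx,cy)=(1.0000,0.0000)
member 6 (3-4): L=2.7607, (cx,cy)=(0.6223,-0.7828)
solve A·x = −loads:
  F[0-1] = -3637.9681 N (compression)
  F[0-2] = -508.4924 N (compression)
  F[1-2] = +944.6793 N (tension)
  F[1-3] = -4563.4881 N (compression)
  F[2-3] = -1015.4420 N (compression)
  F[2-4] = +554.1813 N (tension)
  F[3-4] = -890.5275 N (compression)
  Rx@0 = +2727.7600 N
  Ry@0 = +2882.6487 N
  Ry@4 = +697.0813 N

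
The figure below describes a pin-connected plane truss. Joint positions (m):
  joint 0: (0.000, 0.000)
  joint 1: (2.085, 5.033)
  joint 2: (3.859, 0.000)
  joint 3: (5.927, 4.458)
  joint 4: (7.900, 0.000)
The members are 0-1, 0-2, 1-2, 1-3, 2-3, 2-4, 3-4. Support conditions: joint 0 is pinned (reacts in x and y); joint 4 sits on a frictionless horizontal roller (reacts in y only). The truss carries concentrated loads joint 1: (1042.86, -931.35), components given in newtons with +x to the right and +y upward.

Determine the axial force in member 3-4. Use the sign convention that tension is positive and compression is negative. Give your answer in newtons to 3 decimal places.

N=5 nodes, M=7 members, R=3 reactions → 2N=10, M+R=10
member 0 (0-1): L=5.4478, (cx,cy)=(0.3827,0.9239)
member 1 (0-2): L=3.8590, (cx,cy)=(1.0000,0.0000)
member 2 (1-2): L=5.3365, (cx,cy)=(0.3324,-0.9431)
member 3 (1-3): L=3.8848, (cx,cy)=(0.9890,-0.1480)
member 4 (2-3): L=4.9143, (cx,cy)=(0.4208,0.9071)
member 5 (2-4): L=4.0410, (cx,cy)=(1.0000,0.0000)
member 6 (3-4): L=4.8751, (cx,cy)=(0.4047,-0.9144)
solve A·x = −loads:
  F[0-1] = -22.8931 N (compression)
  F[0-2] = +1051.6218 N (tension)
  F[1-2] = -842.6594 N (compression)
  F[1-3] = -780.0906 N (compression)
  F[2-3] = +876.0825 N (tension)
  F[2-4] = +402.8318 N (tension)
  F[3-4] = -995.3579 N (compression)
  Rx@0 = -1042.8600 N
  Ry@0 = +21.1501 N
  Ry@4 = +910.1999 N

-995.358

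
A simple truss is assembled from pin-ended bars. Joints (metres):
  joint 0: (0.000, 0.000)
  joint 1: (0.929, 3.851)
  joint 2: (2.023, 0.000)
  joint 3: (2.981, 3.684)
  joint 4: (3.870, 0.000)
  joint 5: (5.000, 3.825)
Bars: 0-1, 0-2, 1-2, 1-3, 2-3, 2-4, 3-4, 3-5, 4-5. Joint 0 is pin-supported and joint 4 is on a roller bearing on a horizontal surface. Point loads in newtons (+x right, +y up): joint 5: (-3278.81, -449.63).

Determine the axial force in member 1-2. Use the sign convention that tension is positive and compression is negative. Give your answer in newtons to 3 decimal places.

3373.896

N=6 nodes, M=9 members, R=3 reactions → 2N=12, M+R=12
member 0 (0-1): L=3.9615, (cx,cy)=(0.2345,0.9721)
member 1 (0-2): L=2.0230, (cx,cy)=(1.0000,0.0000)
member 2 (1-2): L=4.0034, (cx,cy)=(0.2733,-0.9619)
member 3 (1-3): L=2.0588, (cx,cy)=(0.9967,-0.0811)
member 4 (2-3): L=3.8065, (cx,cy)=(0.2517,0.9678)
member 5 (2-4): L=1.8470, (cx,cy)=(1.0000,0.0000)
member 6 (3-4): L=3.7897, (cx,cy)=(0.2346,-0.9721)
member 7 (3-5): L=2.0239, (cx,cy)=(0.9976,0.0697)
member 8 (4-5): L=3.9884, (cx,cy)=(0.2833,0.9590)
solve A·x = −loads:
  F[0-1] = -3198.5931 N (compression)
  F[0-2] = -2528.7114 N (compression)
  F[1-2] = +3373.8962 N (tension)
  F[1-3] = -1677.6088 N (compression)
  F[2-3] = -3353.4165 N (compression)
  F[2-4] = -762.7643 N (compression)
  F[3-4] = +2967.8779 N (tension)
  F[3-5] = -3220.0753 N (compression)
  F[4-5] = -234.9233 N (compression)
  Rx@0 = +3278.8100 N
  Ry@0 = +3109.3970 N
  Ry@4 = -2659.7670 N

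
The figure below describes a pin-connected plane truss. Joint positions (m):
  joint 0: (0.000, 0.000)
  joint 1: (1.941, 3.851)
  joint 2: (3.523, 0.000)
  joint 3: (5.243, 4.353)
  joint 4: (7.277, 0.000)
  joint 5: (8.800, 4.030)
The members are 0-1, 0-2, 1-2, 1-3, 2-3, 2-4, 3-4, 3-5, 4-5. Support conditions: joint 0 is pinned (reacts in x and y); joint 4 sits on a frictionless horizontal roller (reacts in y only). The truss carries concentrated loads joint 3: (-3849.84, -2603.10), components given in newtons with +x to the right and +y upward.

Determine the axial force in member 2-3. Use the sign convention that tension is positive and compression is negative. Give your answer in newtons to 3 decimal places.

N=6 nodes, M=9 members, R=3 reactions → 2N=12, M+R=12
member 0 (0-1): L=4.3125, (cx,cy)=(0.4501,0.8930)
member 1 (0-2): L=3.5230, (cx,cy)=(1.0000,0.0000)
member 2 (1-2): L=4.1633, (cx,cy)=(0.3800,-0.9250)
member 3 (1-3): L=3.3399, (cx,cy)=(0.9886,0.1503)
member 4 (2-3): L=4.6805, (cx,cy)=(0.3675,0.9300)
member 5 (2-4): L=3.7540, (cx,cy)=(1.0000,0.0000)
member 6 (3-4): L=4.8048, (cx,cy)=(0.4233,-0.9060)
member 7 (3-5): L=3.5716, (cx,cy)=(0.9959,-0.0904)
member 8 (4-5): L=4.3082, (cx,cy)=(0.3535,0.9354)
solve A·x = −loads:
  F[0-1] = -3393.6914 N (compression)
  F[0-2] = -2322.3848 N (compression)
  F[1-2] = +2847.3851 N (tension)
  F[1-3] = -2639.4124 N (compression)
  F[2-3] = -2831.9571 N (compression)
  F[2-4] = -199.7157 N (compression)
  F[3-4] = +471.7733 N (tension)
  F[3-5] = -0.0000 N (compression)
  F[4-5] = +0.0000 N (tension)
  Rx@0 = +3849.8400 N
  Ry@0 = +3030.5152 N
  Ry@4 = -427.4152 N

-2831.957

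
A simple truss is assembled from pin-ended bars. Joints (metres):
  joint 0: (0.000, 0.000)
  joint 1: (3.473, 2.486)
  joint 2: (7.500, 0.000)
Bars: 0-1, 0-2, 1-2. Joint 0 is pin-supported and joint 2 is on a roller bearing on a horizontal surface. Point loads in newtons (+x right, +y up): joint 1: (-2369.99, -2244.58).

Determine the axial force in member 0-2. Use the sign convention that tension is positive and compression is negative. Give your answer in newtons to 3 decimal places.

411.152

N=3 nodes, M=3 members, R=3 reactions → 2N=6, M+R=6
member 0 (0-1): L=4.2711, (cx,cy)=(0.8131,0.5821)
member 1 (0-2): L=7.5000, (cx,cy)=(1.0000,0.0000)
member 2 (1-2): L=4.7325, (cx,cy)=(0.8509,-0.5253)
solve A·x = −loads:
  F[0-1] = -3420.2170 N (compression)
  F[0-2] = +411.1517 N (tension)
  F[1-2] = -483.1863 N (compression)
  Rx@0 = +2369.9900 N
  Ry@0 = +1990.7625 N
  Ry@2 = +253.8175 N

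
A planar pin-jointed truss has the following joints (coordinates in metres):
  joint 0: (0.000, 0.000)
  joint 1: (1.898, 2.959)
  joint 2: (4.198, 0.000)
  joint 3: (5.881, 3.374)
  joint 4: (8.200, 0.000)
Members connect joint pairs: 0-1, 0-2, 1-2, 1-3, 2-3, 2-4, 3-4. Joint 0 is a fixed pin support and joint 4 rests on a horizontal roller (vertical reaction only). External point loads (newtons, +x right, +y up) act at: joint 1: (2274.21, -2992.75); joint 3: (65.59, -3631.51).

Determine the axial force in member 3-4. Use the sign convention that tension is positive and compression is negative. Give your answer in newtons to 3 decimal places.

-5029.477

N=5 nodes, M=7 members, R=3 reactions → 2N=10, M+R=10
member 0 (0-1): L=3.5154, (cx,cy)=(0.5399,0.8417)
member 1 (0-2): L=4.1980, (cx,cy)=(1.0000,0.0000)
member 2 (1-2): L=3.7478, (cx,cy)=(0.6137,-0.7895)
member 3 (1-3): L=4.0046, (cx,cy)=(0.9946,0.1036)
member 4 (2-3): L=3.7705, (cx,cy)=(0.4464,0.8949)
member 5 (2-4): L=4.0020, (cx,cy)=(1.0000,0.0000)
member 6 (3-4): L=4.0941, (cx,cy)=(0.5664,-0.8241)
solve A·x = −loads:
  F[0-1] = -2945.6254 N (compression)
  F[0-2] = +3930.1699 N (tension)
  F[1-2] = -1073.2618 N (compression)
  F[1-3] = -3223.2736 N (compression)
  F[2-3] = +946.9530 N (tension)
  F[2-4] = +2848.8223 N (tension)
  F[3-4] = -5029.4770 N (compression)
  Rx@0 = -2339.8000 N
  Ry@0 = +2479.4017 N
  Ry@4 = +4144.8583 N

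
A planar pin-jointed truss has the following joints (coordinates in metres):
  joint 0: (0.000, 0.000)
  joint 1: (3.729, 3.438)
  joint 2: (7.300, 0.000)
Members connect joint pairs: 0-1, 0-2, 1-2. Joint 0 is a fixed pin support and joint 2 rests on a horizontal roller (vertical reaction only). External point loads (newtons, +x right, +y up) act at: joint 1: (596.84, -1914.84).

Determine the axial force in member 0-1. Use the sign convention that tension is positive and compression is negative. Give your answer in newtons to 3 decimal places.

N=3 nodes, M=3 members, R=3 reactions → 2N=6, M+R=6
member 0 (0-1): L=5.0720, (cx,cy)=(0.7352,0.6778)
member 1 (0-2): L=7.3000, (cx,cy)=(1.0000,0.0000)
member 2 (1-2): L=4.9570, (cx,cy)=(0.7204,-0.6936)
solve A·x = −loads:
  F[0-1] = -967.2088 N (compression)
  F[0-2] = +1307.9430 N (tension)
  F[1-2] = -1815.5918 N (compression)
  Rx@0 = -596.8400 N
  Ry@0 = +655.6106 N
  Ry@2 = +1259.2294 N

-967.209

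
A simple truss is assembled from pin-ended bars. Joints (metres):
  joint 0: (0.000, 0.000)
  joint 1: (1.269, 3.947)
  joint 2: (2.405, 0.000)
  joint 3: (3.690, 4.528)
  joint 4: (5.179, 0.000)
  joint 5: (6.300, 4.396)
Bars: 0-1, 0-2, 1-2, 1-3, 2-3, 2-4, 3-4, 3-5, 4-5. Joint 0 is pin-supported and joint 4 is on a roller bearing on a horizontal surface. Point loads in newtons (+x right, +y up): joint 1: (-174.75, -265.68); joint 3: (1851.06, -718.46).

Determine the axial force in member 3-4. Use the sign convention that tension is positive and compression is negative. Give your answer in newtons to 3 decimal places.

N=6 nodes, M=9 members, R=3 reactions → 2N=12, M+R=12
member 0 (0-1): L=4.1460, (cx,cy)=(0.3061,0.9520)
member 1 (0-2): L=2.4050, (cx,cy)=(1.0000,0.0000)
member 2 (1-2): L=4.1072, (cx,cy)=(0.2766,-0.9610)
member 3 (1-3): L=2.4897, (cx,cy)=(0.9724,0.2334)
member 4 (2-3): L=4.7068, (cx,cy)=(0.2730,0.9620)
member 5 (2-4): L=2.7740, (cx,cy)=(1.0000,0.0000)
member 6 (3-4): L=4.7665, (cx,cy)=(0.3124,-0.9500)
member 7 (3-5): L=2.6133, (cx,cy)=(0.9987,-0.0505)
member 8 (4-5): L=4.5367, (cx,cy)=(0.2471,0.9690)
solve A·x = −loads:
  F[0-1] = +1132.4074 N (tension)
  F[0-2] = +1329.7034 N (tension)
  F[1-2] = -1186.1620 N (compression)
  F[1-3] = +873.5500 N (tension)
  F[2-3] = +1184.9016 N (tension)
  F[2-4] = +678.1391 N (tension)
  F[3-4] = -2170.8376 N (compression)
  F[3-5] = +0.0000 N (tension)
  F[4-5] = -0.0000 N (compression)
  Rx@0 = -1676.3100 N
  Ry@0 = -1078.0586 N
  Ry@4 = +2062.1986 N

-2170.838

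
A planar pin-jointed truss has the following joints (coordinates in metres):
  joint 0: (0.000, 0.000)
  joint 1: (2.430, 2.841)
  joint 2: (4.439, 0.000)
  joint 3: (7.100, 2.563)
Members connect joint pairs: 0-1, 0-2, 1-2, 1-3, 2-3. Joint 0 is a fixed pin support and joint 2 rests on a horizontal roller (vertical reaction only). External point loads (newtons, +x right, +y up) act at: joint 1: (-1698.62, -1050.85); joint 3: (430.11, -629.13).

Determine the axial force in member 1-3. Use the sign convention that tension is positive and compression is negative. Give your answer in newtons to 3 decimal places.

1022.046

N=4 nodes, M=5 members, R=3 reactions → 2N=8, M+R=8
member 0 (0-1): L=3.7385, (cx,cy)=(0.6500,0.7599)
member 1 (0-2): L=4.4390, (cx,cy)=(1.0000,0.0000)
member 2 (1-2): L=3.4796, (cx,cy)=(0.5774,-0.8165)
member 3 (1-3): L=4.6783, (cx,cy)=(0.9982,-0.0594)
member 4 (2-3): L=3.6946, (cx,cy)=(0.7202,0.6937)
solve A·x = −loads:
  F[0-1] = -1233.3269 N (compression)
  F[0-2] = -466.8500 N (compression)
  F[1-2] = -213.5190 N (compression)
  F[1-3] = +1022.0458 N (tension)
  F[2-3] = -819.3457 N (compression)
  Rx@0 = +1268.5100 N
  Ry@0 = +937.2494 N
  Ry@2 = +742.7306 N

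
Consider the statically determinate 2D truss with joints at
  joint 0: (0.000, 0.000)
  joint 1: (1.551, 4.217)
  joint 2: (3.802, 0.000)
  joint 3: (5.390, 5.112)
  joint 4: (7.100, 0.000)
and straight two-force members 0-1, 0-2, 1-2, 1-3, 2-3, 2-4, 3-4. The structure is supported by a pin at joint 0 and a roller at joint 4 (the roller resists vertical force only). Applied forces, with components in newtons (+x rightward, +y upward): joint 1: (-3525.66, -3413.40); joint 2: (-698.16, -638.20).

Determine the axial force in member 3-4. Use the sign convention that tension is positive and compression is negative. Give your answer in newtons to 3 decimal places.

1061.458

N=5 nodes, M=7 members, R=3 reactions → 2N=10, M+R=10
member 0 (0-1): L=4.4932, (cx,cy)=(0.3452,0.9385)
member 1 (0-2): L=3.8020, (cx,cy)=(1.0000,0.0000)
member 2 (1-2): L=4.7802, (cx,cy)=(0.4709,-0.8822)
member 3 (1-3): L=3.9419, (cx,cy)=(0.9739,0.2270)
member 4 (2-3): L=5.3530, (cx,cy)=(0.2967,0.9550)
member 5 (2-4): L=3.2980, (cx,cy)=(1.0000,0.0000)
member 6 (3-4): L=5.3904, (cx,cy)=(0.3172,-0.9483)
solve A·x = −loads:
  F[0-1] = -5389.5093 N (compression)
  F[0-2] = -2363.4173 N (compression)
  F[1-2] = +2049.5208 N (tension)
  F[1-3] = +718.9064 N (tension)
  F[2-3] = -1225.0012 N (compression)
  F[2-4] = -336.7256 N (compression)
  F[3-4] = +1061.4577 N (tension)
  Rx@0 = +4223.8200 N
  Ry@0 = +5058.2322 N
  Ry@4 = -1006.6322 N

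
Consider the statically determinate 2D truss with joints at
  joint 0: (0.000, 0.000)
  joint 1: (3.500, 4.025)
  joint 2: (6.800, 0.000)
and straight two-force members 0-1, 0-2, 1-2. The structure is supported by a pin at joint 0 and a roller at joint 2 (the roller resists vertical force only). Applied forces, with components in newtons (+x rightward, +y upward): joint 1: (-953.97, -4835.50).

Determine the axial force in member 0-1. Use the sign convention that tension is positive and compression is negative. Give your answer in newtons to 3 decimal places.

-3858.050

N=3 nodes, M=3 members, R=3 reactions → 2N=6, M+R=6
member 0 (0-1): L=5.3339, (cx,cy)=(0.6562,0.7546)
member 1 (0-2): L=6.8000, (cx,cy)=(1.0000,0.0000)
member 2 (1-2): L=5.2049, (cx,cy)=(0.6340,-0.7733)
solve A·x = −loads:
  F[0-1] = -3858.0499 N (compression)
  F[0-2] = +1577.6002 N (tension)
  F[1-2] = -2488.2415 N (compression)
  Rx@0 = +953.9700 N
  Ry@0 = +2911.3058 N
  Ry@2 = +1924.1942 N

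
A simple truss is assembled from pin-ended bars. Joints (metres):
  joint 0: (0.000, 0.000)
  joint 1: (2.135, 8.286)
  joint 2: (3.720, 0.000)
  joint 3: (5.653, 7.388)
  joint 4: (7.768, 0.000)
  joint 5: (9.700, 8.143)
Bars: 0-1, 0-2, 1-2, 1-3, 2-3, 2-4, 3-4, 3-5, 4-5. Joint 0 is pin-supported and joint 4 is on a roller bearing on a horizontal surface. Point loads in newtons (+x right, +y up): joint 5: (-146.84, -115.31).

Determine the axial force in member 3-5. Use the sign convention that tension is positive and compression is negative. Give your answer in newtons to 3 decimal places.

-127.172

N=6 nodes, M=9 members, R=3 reactions → 2N=12, M+R=12
member 0 (0-1): L=8.5566, (cx,cy)=(0.2495,0.9684)
member 1 (0-2): L=3.7200, (cx,cy)=(1.0000,0.0000)
member 2 (1-2): L=8.4362, (cx,cy)=(0.1879,-0.9822)
member 3 (1-3): L=3.6308, (cx,cy)=(0.9689,-0.2473)
member 4 (2-3): L=7.6367, (cx,cy)=(0.2531,0.9674)
member 5 (2-4): L=4.0480, (cx,cy)=(1.0000,0.0000)
member 6 (3-4): L=7.6848, (cx,cy)=(0.2752,-0.9614)
member 7 (3-5): L=4.1168, (cx,cy)=(0.9830,0.1834)
member 8 (4-5): L=8.3691, (cx,cy)=(0.2309,0.9730)
solve A·x = −loads:
  F[0-1] = -129.3405 N (compression)
  F[0-2] = -114.5677 N (compression)
  F[1-2] = +142.8844 N (tension)
  F[1-3] = -61.0130 N (compression)
  F[2-3] = -145.0639 N (compression)
  F[2-4] = -51.0040 N (compression)
  F[3-4] = +106.0215 N (tension)
  F[3-5] = -127.1721 N (compression)
  F[4-5] = -94.5411 N (compression)
  Rx@0 = +146.8400 N
  Ry@0 = +125.2496 N
  Ry@4 = -9.9396 N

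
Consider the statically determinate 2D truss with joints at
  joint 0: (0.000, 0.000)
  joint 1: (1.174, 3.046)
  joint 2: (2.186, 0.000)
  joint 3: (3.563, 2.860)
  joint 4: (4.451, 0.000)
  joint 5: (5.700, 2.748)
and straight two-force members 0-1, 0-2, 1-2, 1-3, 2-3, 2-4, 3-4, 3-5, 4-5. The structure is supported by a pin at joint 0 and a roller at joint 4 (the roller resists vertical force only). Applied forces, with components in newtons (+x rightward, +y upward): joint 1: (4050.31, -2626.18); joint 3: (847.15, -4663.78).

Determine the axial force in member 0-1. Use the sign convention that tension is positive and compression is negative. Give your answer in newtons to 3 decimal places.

N=6 nodes, M=9 members, R=3 reactions → 2N=12, M+R=12
member 0 (0-1): L=3.2644, (cx,cy)=(0.3596,0.9331)
member 1 (0-2): L=2.1860, (cx,cy)=(1.0000,0.0000)
member 2 (1-2): L=3.2097, (cx,cy)=(0.3153,-0.9490)
member 3 (1-3): L=2.3962, (cx,cy)=(0.9970,-0.0776)
member 4 (2-3): L=3.1742, (cx,cy)=(0.4338,0.9010)
member 5 (2-4): L=2.2650, (cx,cy)=(1.0000,0.0000)
member 6 (3-4): L=2.9947, (cx,cy)=(0.2965,-0.9550)
member 7 (3-5): L=2.1399, (cx,cy)=(0.9986,-0.0523)
member 8 (4-5): L=3.0185, (cx,cy)=(0.4138,0.9104)
solve A·x = −loads:
  F[0-1] = +484.6063 N (tension)
  F[0-2] = +4723.1782 N (tension)
  F[1-2] = -3003.5126 N (compression)
  F[1-3] = -2937.9059 N (compression)
  F[2-3] = +3163.4816 N (tension)
  F[2-4] = +2403.8541 N (tension)
  F[3-4] = -8106.7433 N (compression)
  F[3-5] = -0.0000 N (compression)
  F[4-5] = +0.0000 N (tension)
  Rx@0 = -4897.4600 N
  Ry@0 = -452.1826 N
  Ry@4 = +7742.1426 N

484.606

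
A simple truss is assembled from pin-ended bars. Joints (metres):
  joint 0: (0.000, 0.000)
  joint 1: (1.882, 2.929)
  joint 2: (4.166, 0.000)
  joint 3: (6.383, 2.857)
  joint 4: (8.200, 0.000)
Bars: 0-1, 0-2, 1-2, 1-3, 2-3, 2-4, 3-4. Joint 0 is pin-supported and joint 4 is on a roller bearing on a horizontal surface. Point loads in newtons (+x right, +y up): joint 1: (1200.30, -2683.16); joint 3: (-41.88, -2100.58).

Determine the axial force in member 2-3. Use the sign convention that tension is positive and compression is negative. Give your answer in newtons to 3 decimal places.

N=5 nodes, M=7 members, R=3 reactions → 2N=10, M+R=10
member 0 (0-1): L=3.4815, (cx,cy)=(0.5406,0.8413)
member 1 (0-2): L=4.1660, (cx,cy)=(1.0000,0.0000)
member 2 (1-2): L=3.7143, (cx,cy)=(0.6149,-0.7886)
member 3 (1-3): L=4.5016, (cx,cy)=(0.9999,-0.0160)
member 4 (2-3): L=3.6163, (cx,cy)=(0.6131,0.7900)
member 5 (2-4): L=4.0340, (cx,cy)=(1.0000,0.0000)
member 6 (3-4): L=3.3858, (cx,cy)=(0.5366,-0.8438)
solve A·x = −loads:
  F[0-1] = -2518.3058 N (compression)
  F[0-2] = +2519.7377 N (tension)
  F[1-2] = -672.2766 N (compression)
  F[1-3] = -2148.4909 N (compression)
  F[2-3] = +671.0398 N (tension)
  F[2-4] = +1694.9486 N (tension)
  F[3-4] = -3158.4102 N (compression)
  Rx@0 = -1158.4200 N
  Ry@0 = +2118.6501 N
  Ry@4 = +2665.0899 N

671.040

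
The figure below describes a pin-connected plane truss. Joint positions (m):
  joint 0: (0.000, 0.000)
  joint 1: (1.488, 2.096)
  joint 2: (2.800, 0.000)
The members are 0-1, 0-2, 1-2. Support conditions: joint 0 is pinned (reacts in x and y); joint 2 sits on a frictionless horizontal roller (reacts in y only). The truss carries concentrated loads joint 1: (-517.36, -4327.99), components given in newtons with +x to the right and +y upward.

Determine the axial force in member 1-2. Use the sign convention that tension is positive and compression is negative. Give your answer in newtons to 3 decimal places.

N=3 nodes, M=3 members, R=3 reactions → 2N=6, M+R=6
member 0 (0-1): L=2.5705, (cx,cy)=(0.5789,0.8154)
member 1 (0-2): L=2.8000, (cx,cy)=(1.0000,0.0000)
member 2 (1-2): L=2.4728, (cx,cy)=(0.5306,-0.8476)
solve A·x = −loads:
  F[0-1] = -2962.0024 N (compression)
  F[0-2] = +1197.2855 N (tension)
  F[1-2] = -2256.5580 N (compression)
  Rx@0 = +517.3600 N
  Ry@0 = +2415.2534 N
  Ry@2 = +1912.7366 N

-2256.558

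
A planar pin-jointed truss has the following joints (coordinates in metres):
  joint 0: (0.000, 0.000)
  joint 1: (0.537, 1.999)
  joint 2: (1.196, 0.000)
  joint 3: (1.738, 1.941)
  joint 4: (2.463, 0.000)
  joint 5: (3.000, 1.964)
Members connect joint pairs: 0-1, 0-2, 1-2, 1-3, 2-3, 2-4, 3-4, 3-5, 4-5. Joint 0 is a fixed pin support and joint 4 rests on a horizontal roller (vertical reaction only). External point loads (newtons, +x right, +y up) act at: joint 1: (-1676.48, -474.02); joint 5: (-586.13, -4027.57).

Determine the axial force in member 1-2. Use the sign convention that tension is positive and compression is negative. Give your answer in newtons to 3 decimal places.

N=6 nodes, M=9 members, R=3 reactions → 2N=12, M+R=12
member 0 (0-1): L=2.0699, (cx,cy)=(0.2594,0.9658)
member 1 (0-2): L=1.1960, (cx,cy)=(1.0000,0.0000)
member 2 (1-2): L=2.1048, (cx,cy)=(0.3131,-0.9497)
member 3 (1-3): L=1.2024, (cx,cy)=(0.9988,-0.0482)
member 4 (2-3): L=2.0153, (cx,cy)=(0.2689,0.9632)
member 5 (2-4): L=1.2670, (cx,cy)=(1.0000,0.0000)
member 6 (3-4): L=2.0720, (cx,cy)=(0.3499,-0.9368)
member 7 (3-5): L=1.2622, (cx,cy)=(0.9998,0.0182)
member 8 (4-5): L=2.0361, (cx,cy)=(0.2637,0.9646)
solve A·x = −loads:
  F[0-1] = -1367.4044 N (compression)
  F[0-2] = -1907.8556 N (compression)
  F[1-2] = +837.5046 N (tension)
  F[1-3] = +1060.7458 N (tension)
  F[2-3] = -825.8257 N (compression)
  F[2-4] = -1423.5361 N (compression)
  F[3-4] = +913.7633 N (tension)
  F[3-5] = +517.7602 N (tension)
  F[4-5] = -4185.1870 N (compression)
  Rx@0 = +2262.6100 N
  Ry@0 = +1320.5848 N
  Ry@4 = +3181.0052 N

837.505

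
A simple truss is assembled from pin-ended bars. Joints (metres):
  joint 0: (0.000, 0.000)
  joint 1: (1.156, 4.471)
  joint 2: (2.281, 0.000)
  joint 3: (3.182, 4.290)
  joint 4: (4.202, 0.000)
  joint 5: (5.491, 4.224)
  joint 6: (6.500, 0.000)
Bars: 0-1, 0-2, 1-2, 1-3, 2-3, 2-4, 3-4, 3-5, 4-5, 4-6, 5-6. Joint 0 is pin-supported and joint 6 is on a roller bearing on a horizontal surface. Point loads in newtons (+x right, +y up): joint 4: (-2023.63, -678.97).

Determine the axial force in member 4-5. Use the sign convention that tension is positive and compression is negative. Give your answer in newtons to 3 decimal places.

N=7 nodes, M=11 members, R=3 reactions → 2N=14, M+R=14
member 0 (0-1): L=4.6180, (cx,cy)=(0.2503,0.9682)
member 1 (0-2): L=2.2810, (cx,cy)=(1.0000,0.0000)
member 2 (1-2): L=4.6104, (cx,cy)=(0.2440,-0.9698)
member 3 (1-3): L=2.0341, (cx,cy)=(0.9960,-0.0890)
member 4 (2-3): L=4.3836, (cx,cy)=(0.2055,0.9786)
member 5 (2-4): L=1.9210, (cx,cy)=(1.0000,0.0000)
member 6 (3-4): L=4.4096, (cx,cy)=(0.2313,-0.9729)
member 7 (3-5): L=2.3099, (cx,cy)=(0.9996,-0.0286)
member 8 (4-5): L=4.4163, (cx,cy)=(0.2919,0.9565)
member 9 (4-6): L=2.2980, (cx,cy)=(1.0000,0.0000)
member 10 (5-6): L=4.3428, (cx,cy)=(0.2323,-0.9726)
solve A·x = −loads:
  F[0-1] = -247.9357 N (compression)
  F[0-2] = -1961.5659 N (compression)
  F[1-2] = +259.0656 N (tension)
  F[1-3] = -125.7790 N (compression)
  F[2-3] = -256.7155 N (compression)
  F[2-4] = -1845.5849 N (compression)
  F[3-4] = +253.6888 N (tension)
  F[3-5] = -236.8236 N (compression)
  F[4-5] = +451.8357 N (tension)
  F[4-6] = +104.8481 N (tension)
  F[5-6] = -451.2770 N (compression)
  Rx@0 = +2023.6300 N
  Ry@0 = +240.0420 N
  Ry@6 = +438.9280 N

451.836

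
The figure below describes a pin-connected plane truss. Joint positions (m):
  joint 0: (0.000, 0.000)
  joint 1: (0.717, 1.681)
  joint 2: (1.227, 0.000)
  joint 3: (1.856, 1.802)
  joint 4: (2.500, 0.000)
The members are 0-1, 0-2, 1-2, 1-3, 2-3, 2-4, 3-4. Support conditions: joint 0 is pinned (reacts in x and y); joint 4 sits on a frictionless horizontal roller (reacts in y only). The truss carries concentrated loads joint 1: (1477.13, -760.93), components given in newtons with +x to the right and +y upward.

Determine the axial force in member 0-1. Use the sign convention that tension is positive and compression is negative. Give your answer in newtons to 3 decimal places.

N=5 nodes, M=7 members, R=3 reactions → 2N=10, M+R=10
member 0 (0-1): L=1.8275, (cx,cy)=(0.3923,0.9198)
member 1 (0-2): L=1.2270, (cx,cy)=(1.0000,0.0000)
member 2 (1-2): L=1.7567, (cx,cy)=(0.2903,-0.9569)
member 3 (1-3): L=1.1454, (cx,cy)=(0.9944,0.1056)
member 4 (2-3): L=1.9086, (cx,cy)=(0.3296,0.9441)
member 5 (2-4): L=1.2730, (cx,cy)=(1.0000,0.0000)
member 6 (3-4): L=1.9136, (cx,cy)=(0.3365,-0.9417)
solve A·x = −loads:
  F[0-1] = +489.7975 N (tension)
  F[0-2] = +1284.9659 N (tension)
  F[1-2] = -1364.6522 N (compression)
  F[1-3] = -893.7766 N (compression)
  F[2-3] = +1383.1430 N (tension)
  F[2-4] = +432.9513 N (tension)
  F[3-4] = -1286.4971 N (compression)
  Rx@0 = -1477.1300 N
  Ry@0 = -450.5269 N
  Ry@4 = +1211.4569 N

489.797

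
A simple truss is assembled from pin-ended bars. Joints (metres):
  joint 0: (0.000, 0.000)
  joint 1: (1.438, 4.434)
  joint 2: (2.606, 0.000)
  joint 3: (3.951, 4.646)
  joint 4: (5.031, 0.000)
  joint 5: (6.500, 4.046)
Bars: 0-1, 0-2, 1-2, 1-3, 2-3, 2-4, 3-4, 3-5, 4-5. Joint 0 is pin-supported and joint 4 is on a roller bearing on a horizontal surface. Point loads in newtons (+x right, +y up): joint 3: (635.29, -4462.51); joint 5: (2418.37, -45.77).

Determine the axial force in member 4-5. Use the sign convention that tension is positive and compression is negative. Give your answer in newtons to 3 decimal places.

513.069

N=6 nodes, M=9 members, R=3 reactions → 2N=12, M+R=12
member 0 (0-1): L=4.6614, (cx,cy)=(0.3085,0.9512)
member 1 (0-2): L=2.6060, (cx,cy)=(1.0000,0.0000)
member 2 (1-2): L=4.5853, (cx,cy)=(0.2547,-0.9670)
member 3 (1-3): L=2.5219, (cx,cy)=(0.9965,0.0841)
member 4 (2-3): L=4.8368, (cx,cy)=(0.2781,0.9606)
member 5 (2-4): L=2.4250, (cx,cy)=(1.0000,0.0000)
member 6 (3-4): L=4.7699, (cx,cy)=(0.2264,-0.9740)
member 7 (3-5): L=2.6187, (cx,cy)=(0.9734,-0.2291)
member 8 (4-5): L=4.3044, (cx,cy)=(0.3413,0.9400)
solve A·x = −loads:
  F[0-1] = +1668.3333 N (tension)
  F[0-2] = +2538.9888 N (tension)
  F[1-2] = -1561.4987 N (compression)
  F[1-3] = +915.6719 N (tension)
  F[2-3] = +1571.9902 N (tension)
  F[2-4] = +1704.0930 N (tension)
  F[3-4] = -6752.8836 N (compression)
  F[3-5] = +2304.5800 N (tension)
  F[4-5] = +513.0688 N (tension)
  Rx@0 = -3053.6600 N
  Ry@0 = -1586.9624 N
  Ry@4 = +6095.2424 N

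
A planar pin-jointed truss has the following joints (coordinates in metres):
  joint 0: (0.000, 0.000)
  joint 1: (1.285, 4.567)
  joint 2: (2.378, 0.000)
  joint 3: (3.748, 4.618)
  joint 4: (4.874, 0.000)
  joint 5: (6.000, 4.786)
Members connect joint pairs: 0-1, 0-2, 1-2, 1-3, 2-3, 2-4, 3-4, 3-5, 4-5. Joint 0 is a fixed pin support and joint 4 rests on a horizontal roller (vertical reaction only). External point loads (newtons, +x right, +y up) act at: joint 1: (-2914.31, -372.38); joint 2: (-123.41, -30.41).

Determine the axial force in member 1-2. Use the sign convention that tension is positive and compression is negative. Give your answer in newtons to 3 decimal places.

N=6 nodes, M=9 members, R=3 reactions → 2N=12, M+R=12
member 0 (0-1): L=4.7443, (cx,cy)=(0.2708,0.9626)
member 1 (0-2): L=2.3780, (cx,cy)=(1.0000,0.0000)
member 2 (1-2): L=4.6960, (cx,cy)=(0.2328,-0.9725)
member 3 (1-3): L=2.4635, (cx,cy)=(0.9998,0.0207)
member 4 (2-3): L=4.8169, (cx,cy)=(0.2844,0.9587)
member 5 (2-4): L=2.4960, (cx,cy)=(1.0000,0.0000)
member 6 (3-4): L=4.7533, (cx,cy)=(0.2369,-0.9715)
member 7 (3-5): L=2.2583, (cx,cy)=(0.9972,0.0744)
member 8 (4-5): L=4.9167, (cx,cy)=(0.2290,0.9734)
solve A·x = −loads:
  F[0-1] = -3137.8088 N (compression)
  F[0-2] = -2187.8466 N (compression)
  F[1-2] = +2753.2360 N (tension)
  F[1-3] = +1423.9185 N (tension)
  F[2-3] = -2761.2457 N (compression)
  F[2-4] = -638.2779 N (compression)
  F[3-4] = +2694.4247 N (tension)
  F[3-5] = -0.0000 N (compression)
  F[4-5] = -0.0000 N (compression)
  Rx@0 = +3037.7200 N
  Ry@0 = +3020.5230 N
  Ry@4 = -2617.7330 N

2753.236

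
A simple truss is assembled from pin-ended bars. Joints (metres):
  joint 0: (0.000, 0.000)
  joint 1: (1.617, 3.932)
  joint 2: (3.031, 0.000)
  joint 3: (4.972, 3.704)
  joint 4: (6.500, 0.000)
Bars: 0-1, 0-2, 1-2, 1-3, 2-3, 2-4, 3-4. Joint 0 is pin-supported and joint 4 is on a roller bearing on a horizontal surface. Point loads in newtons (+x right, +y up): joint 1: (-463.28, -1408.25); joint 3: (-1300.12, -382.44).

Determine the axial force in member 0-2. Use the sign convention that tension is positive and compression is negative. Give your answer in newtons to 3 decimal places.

-871.442

N=5 nodes, M=7 members, R=3 reactions → 2N=10, M+R=10
member 0 (0-1): L=4.2515, (cx,cy)=(0.3803,0.9248)
member 1 (0-2): L=3.0310, (cx,cy)=(1.0000,0.0000)
member 2 (1-2): L=4.1785, (cx,cy)=(0.3384,-0.9410)
member 3 (1-3): L=3.3627, (cx,cy)=(0.9977,-0.0678)
member 4 (2-3): L=4.1818, (cx,cy)=(0.4642,0.8858)
member 5 (2-4): L=3.4690, (cx,cy)=(1.0000,0.0000)
member 6 (3-4): L=4.0068, (cx,cy)=(0.3814,-0.9244)
solve A·x = −loads:
  F[0-1] = -2345.1849 N (compression)
  F[0-2] = -871.4424 N (compression)
  F[1-2] = +860.3675 N (tension)
  F[1-3] = -721.4840 N (compression)
  F[2-3] = -914.0354 N (compression)
  F[2-4] = -156.0386 N (compression)
  F[3-4] = +409.1719 N (tension)
  Rx@0 = +1763.4000 N
  Ry@0 = +2168.9407 N
  Ry@4 = -378.2507 N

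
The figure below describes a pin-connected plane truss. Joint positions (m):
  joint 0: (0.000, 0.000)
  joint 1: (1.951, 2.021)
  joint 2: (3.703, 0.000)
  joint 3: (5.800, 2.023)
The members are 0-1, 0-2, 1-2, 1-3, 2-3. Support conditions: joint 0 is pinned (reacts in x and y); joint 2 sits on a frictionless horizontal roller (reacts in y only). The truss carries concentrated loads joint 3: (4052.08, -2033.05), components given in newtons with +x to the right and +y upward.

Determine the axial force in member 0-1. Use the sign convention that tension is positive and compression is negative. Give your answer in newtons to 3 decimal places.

N=4 nodes, M=5 members, R=3 reactions → 2N=8, M+R=8
member 0 (0-1): L=2.8091, (cx,cy)=(0.6945,0.7195)
member 1 (0-2): L=3.7030, (cx,cy)=(1.0000,0.0000)
member 2 (1-2): L=2.6747, (cx,cy)=(0.6550,-0.7556)
member 3 (1-3): L=3.8490, (cx,cy)=(1.0000,0.0005)
member 4 (2-3): L=2.9137, (cx,cy)=(0.7197,0.6943)
solve A·x = −loads:
  F[0-1] = +4677.1664 N (tension)
  F[0-2] = +803.6133 N (tension)
  F[1-2] = -4449.1849 N (compression)
  F[1-3] = +6162.8179 N (tension)
  F[2-3] = -2932.8372 N (compression)
  Rx@0 = -4052.0800 N
  Ry@0 = -3365.0185 N
  Ry@2 = +5398.0685 N

4677.166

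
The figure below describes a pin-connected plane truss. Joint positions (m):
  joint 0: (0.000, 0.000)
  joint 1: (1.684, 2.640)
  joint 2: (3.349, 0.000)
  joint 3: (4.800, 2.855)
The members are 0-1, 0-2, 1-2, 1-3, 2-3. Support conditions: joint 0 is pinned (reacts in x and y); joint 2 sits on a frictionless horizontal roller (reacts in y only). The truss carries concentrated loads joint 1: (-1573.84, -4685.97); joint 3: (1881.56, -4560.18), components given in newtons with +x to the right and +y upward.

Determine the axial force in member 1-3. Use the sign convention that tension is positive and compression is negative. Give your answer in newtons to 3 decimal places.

4362.138

N=4 nodes, M=5 members, R=3 reactions → 2N=8, M+R=8
member 0 (0-1): L=3.1314, (cx,cy)=(0.5378,0.8431)
member 1 (0-2): L=3.3490, (cx,cy)=(1.0000,0.0000)
member 2 (1-2): L=3.1212, (cx,cy)=(0.5335,-0.8458)
member 3 (1-3): L=3.1234, (cx,cy)=(0.9976,0.0688)
member 4 (2-3): L=3.2026, (cx,cy)=(0.4531,0.8915)
solve A·x = −loads:
  F[0-1] = +11.1909 N (tension)
  F[0-2] = +301.7017 N (tension)
  F[1-2] = -5196.2332 N (compression)
  F[1-3] = +4362.1379 N (tension)
  F[2-3] = -5452.1553 N (compression)
  Rx@0 = -307.7200 N
  Ry@0 = -9.4349 N
  Ry@2 = +9255.5849 N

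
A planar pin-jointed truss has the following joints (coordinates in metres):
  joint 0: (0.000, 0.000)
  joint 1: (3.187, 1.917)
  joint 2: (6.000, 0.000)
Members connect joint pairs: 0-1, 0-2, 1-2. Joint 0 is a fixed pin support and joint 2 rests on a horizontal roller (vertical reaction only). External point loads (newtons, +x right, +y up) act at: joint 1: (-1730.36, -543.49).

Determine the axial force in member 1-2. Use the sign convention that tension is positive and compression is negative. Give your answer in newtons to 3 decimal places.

N=3 nodes, M=3 members, R=3 reactions → 2N=6, M+R=6
member 0 (0-1): L=3.7191, (cx,cy)=(0.8569,0.5154)
member 1 (0-2): L=6.0000, (cx,cy)=(1.0000,0.0000)
member 2 (1-2): L=3.4041, (cx,cy)=(0.8264,-0.5631)
solve A·x = −loads:
  F[0-1] = -1566.9124 N (compression)
  F[0-2] = -387.6368 N (compression)
  F[1-2] = +469.0907 N (tension)
  Rx@0 = +1730.3600 N
  Ry@0 = +807.6562 N
  Ry@2 = -264.1662 N

469.091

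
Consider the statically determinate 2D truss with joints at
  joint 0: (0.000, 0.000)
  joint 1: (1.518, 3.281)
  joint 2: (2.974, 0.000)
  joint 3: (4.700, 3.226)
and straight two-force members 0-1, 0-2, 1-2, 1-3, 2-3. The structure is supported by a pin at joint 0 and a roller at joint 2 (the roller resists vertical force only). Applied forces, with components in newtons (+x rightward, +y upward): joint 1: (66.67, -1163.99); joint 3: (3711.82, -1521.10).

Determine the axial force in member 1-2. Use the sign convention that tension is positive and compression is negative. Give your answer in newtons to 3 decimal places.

N=4 nodes, M=5 members, R=3 reactions → 2N=8, M+R=8
member 0 (0-1): L=3.6151, (cx,cy)=(0.4199,0.9076)
member 1 (0-2): L=2.9740, (cx,cy)=(1.0000,0.0000)
member 2 (1-2): L=3.5896, (cx,cy)=(0.4056,-0.9140)
member 3 (1-3): L=3.1825, (cx,cy)=(0.9999,-0.0173)
member 4 (2-3): L=3.6587, (cx,cy)=(0.4718,0.8817)
solve A·x = −loads:
  F[0-1] = +4862.2337 N (tension)
  F[0-2] = +1736.8381 N (tension)
  F[1-2] = -6186.0641 N (compression)
  F[1-3] = +4484.8519 N (tension)
  F[2-3] = -1637.2237 N (compression)
  Rx@0 = -3778.4900 N
  Ry@0 = -4412.8194 N
  Ry@2 = +7097.9094 N

-6186.064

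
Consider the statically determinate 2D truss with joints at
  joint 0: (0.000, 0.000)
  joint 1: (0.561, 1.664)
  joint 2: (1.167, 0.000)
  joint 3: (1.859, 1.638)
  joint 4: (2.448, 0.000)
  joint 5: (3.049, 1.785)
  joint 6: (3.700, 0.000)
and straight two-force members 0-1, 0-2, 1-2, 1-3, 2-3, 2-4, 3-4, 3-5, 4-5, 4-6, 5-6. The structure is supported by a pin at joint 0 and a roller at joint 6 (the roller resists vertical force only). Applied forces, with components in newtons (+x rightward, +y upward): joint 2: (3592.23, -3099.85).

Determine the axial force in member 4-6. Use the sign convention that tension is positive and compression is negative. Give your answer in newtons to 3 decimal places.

N=7 nodes, M=11 members, R=3 reactions → 2N=14, M+R=14
member 0 (0-1): L=1.7560, (cx,cy)=(0.3195,0.9476)
member 1 (0-2): L=1.1670, (cx,cy)=(1.0000,0.0000)
member 2 (1-2): L=1.7709, (cx,cy)=(0.3422,-0.9396)
member 3 (1-3): L=1.2983, (cx,cy)=(0.9998,-0.0200)
member 4 (2-3): L=1.7782, (cx,cy)=(0.3892,0.9212)
member 5 (2-4): L=1.2810, (cx,cy)=(1.0000,0.0000)
member 6 (3-4): L=1.7407, (cx,cy)=(0.3384,-0.9410)
member 7 (3-5): L=1.1990, (cx,cy)=(0.9925,0.1226)
member 8 (4-5): L=1.8835, (cx,cy)=(0.3191,0.9477)
member 9 (4-6): L=1.2520, (cx,cy)=(1.0000,0.0000)
member 10 (5-6): L=1.9000, (cx,cy)=(0.3426,-0.9395)
solve A·x = −loads:
  F[0-1] = -2239.4999 N (compression)
  F[0-2] = +4307.6872 N (tension)
  F[1-2] = +2290.4496 N (tension)
  F[1-3] = -1499.5416 N (compression)
  F[2-3] = +1028.7781 N (tension)
  F[2-4] = +1098.8786 N (tension)
  F[3-4] = -1132.9272 N (compression)
  F[3-5] = -720.9645 N (compression)
  F[4-5] = +1124.9042 N (tension)
  F[4-6] = +356.5764 N (tension)
  F[5-6] = -1040.7029 N (compression)
  Rx@0 = -3592.2300 N
  Ry@0 = +2122.1406 N
  Ry@6 = +977.7094 N

356.576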